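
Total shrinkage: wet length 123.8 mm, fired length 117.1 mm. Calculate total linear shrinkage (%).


TS = (123.8 - 117.1) / 123.8 * 100 = 5.41%

5.41


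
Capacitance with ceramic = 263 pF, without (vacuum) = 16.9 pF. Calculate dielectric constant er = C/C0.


er = 263 / 16.9 = 15.56

15.56


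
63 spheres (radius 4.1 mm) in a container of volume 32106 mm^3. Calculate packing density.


V_sphere = 4/3*pi*4.1^3 = 288.6956 mm^3
Total V = 63*288.6956 = 18187.8228 mm^3
PD = 18187.8228 / 32106 = 0.566

0.566


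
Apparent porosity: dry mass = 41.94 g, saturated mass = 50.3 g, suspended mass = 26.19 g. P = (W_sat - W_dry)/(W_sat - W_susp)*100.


P = (50.3 - 41.94) / (50.3 - 26.19) * 100 = 8.36 / 24.11 * 100 = 34.7%

34.7


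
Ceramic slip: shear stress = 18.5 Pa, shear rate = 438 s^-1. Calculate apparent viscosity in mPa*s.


eta = tau/gamma * 1000 = 18.5/438 * 1000 = 42.2 mPa*s

42.2


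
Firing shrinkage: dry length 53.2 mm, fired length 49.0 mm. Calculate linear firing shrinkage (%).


FS = (53.2 - 49.0) / 53.2 * 100 = 7.89%

7.89


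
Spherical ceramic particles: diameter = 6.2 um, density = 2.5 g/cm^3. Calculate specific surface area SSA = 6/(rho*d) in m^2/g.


SSA = 6 / (2.5 * 6.2) = 0.387 m^2/g

0.387


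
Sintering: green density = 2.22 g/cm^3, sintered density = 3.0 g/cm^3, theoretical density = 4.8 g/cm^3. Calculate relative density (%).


Relative = 3.0 / 4.8 * 100 = 62.5%

62.5


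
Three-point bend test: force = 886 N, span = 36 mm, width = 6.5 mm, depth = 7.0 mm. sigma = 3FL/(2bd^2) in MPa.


sigma = 3*886*36/(2*6.5*7.0^2) = 150.2 MPa

150.2


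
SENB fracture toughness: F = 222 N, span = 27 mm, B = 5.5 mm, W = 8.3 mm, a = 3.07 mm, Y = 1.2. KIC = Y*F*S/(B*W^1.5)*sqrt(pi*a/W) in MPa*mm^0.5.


KIC = 1.2*222*27/(5.5*8.3^1.5)*sqrt(pi*3.07/8.3) = 58.96

58.96


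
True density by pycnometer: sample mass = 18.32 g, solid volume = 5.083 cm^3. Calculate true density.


TD = 18.32 / 5.083 = 3.604 g/cm^3

3.604


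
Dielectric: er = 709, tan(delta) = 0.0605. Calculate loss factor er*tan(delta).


Loss = 709 * 0.0605 = 42.895

42.895


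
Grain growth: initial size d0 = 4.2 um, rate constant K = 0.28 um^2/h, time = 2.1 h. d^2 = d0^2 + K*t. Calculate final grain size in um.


d^2 = 4.2^2 + 0.28*2.1 = 18.228
d = sqrt(18.228) = 4.27 um

4.27


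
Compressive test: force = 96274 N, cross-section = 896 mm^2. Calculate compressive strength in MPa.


CS = 96274 / 896 = 107.4 MPa

107.4


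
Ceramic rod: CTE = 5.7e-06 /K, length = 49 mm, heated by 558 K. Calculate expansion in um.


dL = 5.7e-06 * 49 * 558 * 1000 = 155.849 um

155.849


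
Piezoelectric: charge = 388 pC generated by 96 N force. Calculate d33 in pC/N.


d33 = 388 / 96 = 4.0 pC/N

4.0


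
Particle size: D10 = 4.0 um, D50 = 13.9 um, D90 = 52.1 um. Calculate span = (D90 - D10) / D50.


Span = (52.1 - 4.0) / 13.9 = 48.1 / 13.9 = 3.46

3.46


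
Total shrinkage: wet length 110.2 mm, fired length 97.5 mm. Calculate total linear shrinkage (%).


TS = (110.2 - 97.5) / 110.2 * 100 = 11.52%

11.52


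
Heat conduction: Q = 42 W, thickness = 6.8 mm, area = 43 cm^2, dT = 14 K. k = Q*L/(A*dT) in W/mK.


k = 42*6.8/1000/(43/10000*14) = 4.74 W/mK

4.74


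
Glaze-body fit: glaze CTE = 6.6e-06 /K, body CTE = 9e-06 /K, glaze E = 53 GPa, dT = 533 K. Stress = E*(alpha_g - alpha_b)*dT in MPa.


Stress = 53*1000*(6.6e-06 - 9e-06)*533 = -67.8 MPa

-67.8


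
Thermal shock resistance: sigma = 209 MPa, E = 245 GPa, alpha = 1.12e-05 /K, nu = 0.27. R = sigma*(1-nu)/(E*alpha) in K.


R = 209*(1-0.27)/(245*1000*1.12e-05) = 56 K

56


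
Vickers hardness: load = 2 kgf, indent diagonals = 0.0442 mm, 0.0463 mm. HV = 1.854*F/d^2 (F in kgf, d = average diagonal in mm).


d_avg = (0.0442+0.0463)/2 = 0.04525 mm
HV = 1.854*2/0.04525^2 = 1811

1811


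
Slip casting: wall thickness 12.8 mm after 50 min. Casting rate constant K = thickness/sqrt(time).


K = 12.8 / sqrt(50) = 12.8 / 7.0711 = 1.81 mm/min^0.5

1.81


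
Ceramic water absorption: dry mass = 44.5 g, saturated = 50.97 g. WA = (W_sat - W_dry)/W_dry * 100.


WA = (50.97 - 44.5) / 44.5 * 100 = 14.54%

14.54


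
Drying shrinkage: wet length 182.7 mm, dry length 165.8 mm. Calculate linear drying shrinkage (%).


DS = (182.7 - 165.8) / 182.7 * 100 = 9.25%

9.25


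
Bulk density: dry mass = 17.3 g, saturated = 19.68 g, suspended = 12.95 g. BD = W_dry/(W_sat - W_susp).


BD = 17.3 / (19.68 - 12.95) = 17.3 / 6.73 = 2.571 g/cm^3

2.571


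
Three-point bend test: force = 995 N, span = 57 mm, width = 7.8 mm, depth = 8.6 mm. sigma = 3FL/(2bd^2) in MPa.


sigma = 3*995*57/(2*7.8*8.6^2) = 147.5 MPa

147.5


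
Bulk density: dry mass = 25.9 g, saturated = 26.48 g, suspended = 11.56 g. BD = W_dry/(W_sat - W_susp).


BD = 25.9 / (26.48 - 11.56) = 25.9 / 14.92 = 1.736 g/cm^3

1.736


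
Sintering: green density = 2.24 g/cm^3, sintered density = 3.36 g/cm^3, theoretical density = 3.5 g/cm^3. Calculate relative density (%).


Relative = 3.36 / 3.5 * 100 = 96.0%

96.0


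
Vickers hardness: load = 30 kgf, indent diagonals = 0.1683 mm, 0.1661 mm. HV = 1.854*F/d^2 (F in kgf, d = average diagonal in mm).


d_avg = (0.1683+0.1661)/2 = 0.1672 mm
HV = 1.854*30/0.1672^2 = 1990

1990


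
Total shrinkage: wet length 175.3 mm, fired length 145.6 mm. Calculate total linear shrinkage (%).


TS = (175.3 - 145.6) / 175.3 * 100 = 16.94%

16.94


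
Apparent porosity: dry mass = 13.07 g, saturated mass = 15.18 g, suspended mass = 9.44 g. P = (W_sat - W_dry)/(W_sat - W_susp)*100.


P = (15.18 - 13.07) / (15.18 - 9.44) * 100 = 2.11 / 5.74 * 100 = 36.8%

36.8


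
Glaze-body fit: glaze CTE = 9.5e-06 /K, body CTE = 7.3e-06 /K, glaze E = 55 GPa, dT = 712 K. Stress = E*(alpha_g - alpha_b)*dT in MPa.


Stress = 55*1000*(9.5e-06 - 7.3e-06)*712 = 86.2 MPa

86.2


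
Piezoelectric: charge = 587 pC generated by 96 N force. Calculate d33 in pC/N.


d33 = 587 / 96 = 6.1 pC/N

6.1


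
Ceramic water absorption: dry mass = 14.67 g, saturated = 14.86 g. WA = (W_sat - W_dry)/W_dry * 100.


WA = (14.86 - 14.67) / 14.67 * 100 = 1.3%

1.3


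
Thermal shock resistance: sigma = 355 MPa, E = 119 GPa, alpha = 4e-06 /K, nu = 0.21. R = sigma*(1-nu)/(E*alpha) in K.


R = 355*(1-0.21)/(119*1000*4e-06) = 589 K

589


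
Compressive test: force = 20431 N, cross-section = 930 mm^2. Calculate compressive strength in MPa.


CS = 20431 / 930 = 22.0 MPa

22.0


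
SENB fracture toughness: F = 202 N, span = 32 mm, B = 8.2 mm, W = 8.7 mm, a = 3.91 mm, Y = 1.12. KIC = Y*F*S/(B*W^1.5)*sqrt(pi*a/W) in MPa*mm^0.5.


KIC = 1.12*202*32/(8.2*8.7^1.5)*sqrt(pi*3.91/8.7) = 40.88

40.88


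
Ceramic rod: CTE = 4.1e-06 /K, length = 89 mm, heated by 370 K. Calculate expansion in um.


dL = 4.1e-06 * 89 * 370 * 1000 = 135.013 um

135.013


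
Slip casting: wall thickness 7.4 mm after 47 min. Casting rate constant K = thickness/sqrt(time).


K = 7.4 / sqrt(47) = 7.4 / 6.8557 = 1.079 mm/min^0.5

1.079


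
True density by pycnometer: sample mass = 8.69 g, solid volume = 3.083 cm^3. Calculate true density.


TD = 8.69 / 3.083 = 2.819 g/cm^3

2.819


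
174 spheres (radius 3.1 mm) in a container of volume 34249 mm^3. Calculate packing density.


V_sphere = 4/3*pi*3.1^3 = 124.7882 mm^3
Total V = 174*124.7882 = 21713.1468 mm^3
PD = 21713.1468 / 34249 = 0.634

0.634


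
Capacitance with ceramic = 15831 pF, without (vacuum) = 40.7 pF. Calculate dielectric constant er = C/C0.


er = 15831 / 40.7 = 388.97

388.97


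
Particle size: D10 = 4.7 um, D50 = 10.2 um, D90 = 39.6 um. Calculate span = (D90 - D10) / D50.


Span = (39.6 - 4.7) / 10.2 = 34.9 / 10.2 = 3.422

3.422


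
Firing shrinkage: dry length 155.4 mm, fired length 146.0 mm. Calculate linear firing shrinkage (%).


FS = (155.4 - 146.0) / 155.4 * 100 = 6.05%

6.05


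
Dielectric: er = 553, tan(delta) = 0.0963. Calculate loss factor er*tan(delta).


Loss = 553 * 0.0963 = 53.254

53.254


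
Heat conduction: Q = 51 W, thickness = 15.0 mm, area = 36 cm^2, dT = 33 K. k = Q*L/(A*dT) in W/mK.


k = 51*15.0/1000/(36/10000*33) = 6.44 W/mK

6.44


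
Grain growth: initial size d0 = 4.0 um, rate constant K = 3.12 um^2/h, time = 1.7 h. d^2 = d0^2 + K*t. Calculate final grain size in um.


d^2 = 4.0^2 + 3.12*1.7 = 21.304
d = sqrt(21.304) = 4.62 um

4.62


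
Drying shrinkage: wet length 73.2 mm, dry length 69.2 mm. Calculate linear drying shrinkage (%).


DS = (73.2 - 69.2) / 73.2 * 100 = 5.46%

5.46


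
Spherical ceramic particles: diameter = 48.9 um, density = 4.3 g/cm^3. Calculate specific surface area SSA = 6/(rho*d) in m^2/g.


SSA = 6 / (4.3 * 48.9) = 0.029 m^2/g

0.029


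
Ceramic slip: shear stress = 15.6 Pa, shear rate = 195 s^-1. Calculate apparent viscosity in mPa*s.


eta = tau/gamma * 1000 = 15.6/195 * 1000 = 80.0 mPa*s

80.0


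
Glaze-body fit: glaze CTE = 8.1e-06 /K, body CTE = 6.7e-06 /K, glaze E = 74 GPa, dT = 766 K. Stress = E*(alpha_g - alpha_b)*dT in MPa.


Stress = 74*1000*(8.1e-06 - 6.7e-06)*766 = 79.4 MPa

79.4


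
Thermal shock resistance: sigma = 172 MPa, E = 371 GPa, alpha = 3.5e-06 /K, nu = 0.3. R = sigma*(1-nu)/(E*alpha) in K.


R = 172*(1-0.3)/(371*1000*3.5e-06) = 93 K

93


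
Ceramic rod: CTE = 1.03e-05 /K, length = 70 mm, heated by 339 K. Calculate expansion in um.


dL = 1.03e-05 * 70 * 339 * 1000 = 244.419 um

244.419


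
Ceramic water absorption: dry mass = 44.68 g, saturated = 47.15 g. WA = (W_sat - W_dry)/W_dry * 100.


WA = (47.15 - 44.68) / 44.68 * 100 = 5.53%

5.53


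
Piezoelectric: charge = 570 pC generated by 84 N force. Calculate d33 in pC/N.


d33 = 570 / 84 = 6.8 pC/N

6.8


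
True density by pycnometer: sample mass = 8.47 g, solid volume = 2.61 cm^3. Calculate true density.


TD = 8.47 / 2.61 = 3.245 g/cm^3

3.245


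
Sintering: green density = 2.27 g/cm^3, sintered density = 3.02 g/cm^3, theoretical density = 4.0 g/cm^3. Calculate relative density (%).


Relative = 3.02 / 4.0 * 100 = 75.5%

75.5


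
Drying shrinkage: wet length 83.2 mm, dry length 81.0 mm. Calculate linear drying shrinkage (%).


DS = (83.2 - 81.0) / 83.2 * 100 = 2.64%

2.64


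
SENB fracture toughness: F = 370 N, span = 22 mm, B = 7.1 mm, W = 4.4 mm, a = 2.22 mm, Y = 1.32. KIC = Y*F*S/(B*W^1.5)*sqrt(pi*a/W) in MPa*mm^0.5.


KIC = 1.32*370*22/(7.1*4.4^1.5)*sqrt(pi*2.22/4.4) = 206.44

206.44


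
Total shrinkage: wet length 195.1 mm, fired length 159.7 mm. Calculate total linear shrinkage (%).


TS = (195.1 - 159.7) / 195.1 * 100 = 18.14%

18.14


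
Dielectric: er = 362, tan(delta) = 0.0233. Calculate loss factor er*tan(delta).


Loss = 362 * 0.0233 = 8.435

8.435


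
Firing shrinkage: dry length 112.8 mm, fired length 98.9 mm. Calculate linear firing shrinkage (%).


FS = (112.8 - 98.9) / 112.8 * 100 = 12.32%

12.32


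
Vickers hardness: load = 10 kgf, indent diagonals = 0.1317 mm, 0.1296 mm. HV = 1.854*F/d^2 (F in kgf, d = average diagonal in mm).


d_avg = (0.1317+0.1296)/2 = 0.13065 mm
HV = 1.854*10/0.13065^2 = 1086

1086


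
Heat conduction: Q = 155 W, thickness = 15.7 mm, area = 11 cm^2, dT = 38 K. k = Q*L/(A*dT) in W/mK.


k = 155*15.7/1000/(11/10000*38) = 58.22 W/mK

58.22


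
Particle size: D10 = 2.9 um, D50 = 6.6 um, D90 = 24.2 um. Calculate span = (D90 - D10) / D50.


Span = (24.2 - 2.9) / 6.6 = 21.3 / 6.6 = 3.227

3.227


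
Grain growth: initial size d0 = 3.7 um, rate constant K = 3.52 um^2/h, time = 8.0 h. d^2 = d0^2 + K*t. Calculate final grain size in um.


d^2 = 3.7^2 + 3.52*8.0 = 41.85
d = sqrt(41.85) = 6.47 um

6.47


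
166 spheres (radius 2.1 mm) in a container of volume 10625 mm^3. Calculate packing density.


V_sphere = 4/3*pi*2.1^3 = 38.7924 mm^3
Total V = 166*38.7924 = 6439.5384 mm^3
PD = 6439.5384 / 10625 = 0.606

0.606


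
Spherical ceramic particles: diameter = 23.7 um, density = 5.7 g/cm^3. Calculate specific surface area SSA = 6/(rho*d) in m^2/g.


SSA = 6 / (5.7 * 23.7) = 0.044 m^2/g

0.044


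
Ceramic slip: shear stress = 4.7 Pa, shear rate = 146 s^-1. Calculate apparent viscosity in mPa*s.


eta = tau/gamma * 1000 = 4.7/146 * 1000 = 32.2 mPa*s

32.2


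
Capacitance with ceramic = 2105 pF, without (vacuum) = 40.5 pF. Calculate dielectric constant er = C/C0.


er = 2105 / 40.5 = 51.98

51.98


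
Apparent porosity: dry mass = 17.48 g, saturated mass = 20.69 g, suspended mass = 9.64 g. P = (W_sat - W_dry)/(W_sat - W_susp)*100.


P = (20.69 - 17.48) / (20.69 - 9.64) * 100 = 3.21 / 11.05 * 100 = 29.0%

29.0


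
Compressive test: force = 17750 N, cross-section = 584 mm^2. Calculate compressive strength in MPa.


CS = 17750 / 584 = 30.4 MPa

30.4


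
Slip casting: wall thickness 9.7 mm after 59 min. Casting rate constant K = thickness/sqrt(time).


K = 9.7 / sqrt(59) = 9.7 / 7.6811 = 1.263 mm/min^0.5

1.263


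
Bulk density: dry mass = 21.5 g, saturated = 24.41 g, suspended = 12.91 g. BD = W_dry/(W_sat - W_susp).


BD = 21.5 / (24.41 - 12.91) = 21.5 / 11.5 = 1.87 g/cm^3

1.87


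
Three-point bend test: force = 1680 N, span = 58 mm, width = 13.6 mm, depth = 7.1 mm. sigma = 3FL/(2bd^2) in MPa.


sigma = 3*1680*58/(2*13.6*7.1^2) = 213.2 MPa

213.2


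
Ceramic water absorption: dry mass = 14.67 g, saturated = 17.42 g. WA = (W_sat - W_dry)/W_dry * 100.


WA = (17.42 - 14.67) / 14.67 * 100 = 18.75%

18.75


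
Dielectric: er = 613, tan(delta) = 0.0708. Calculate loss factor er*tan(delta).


Loss = 613 * 0.0708 = 43.4

43.4


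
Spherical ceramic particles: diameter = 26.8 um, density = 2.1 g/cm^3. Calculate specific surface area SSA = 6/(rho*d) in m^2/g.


SSA = 6 / (2.1 * 26.8) = 0.107 m^2/g

0.107


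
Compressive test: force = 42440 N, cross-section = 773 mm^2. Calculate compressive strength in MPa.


CS = 42440 / 773 = 54.9 MPa

54.9


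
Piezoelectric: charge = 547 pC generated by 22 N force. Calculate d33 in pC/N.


d33 = 547 / 22 = 24.9 pC/N

24.9


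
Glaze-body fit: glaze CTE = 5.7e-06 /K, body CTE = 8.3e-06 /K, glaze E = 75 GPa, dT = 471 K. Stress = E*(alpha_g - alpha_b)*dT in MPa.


Stress = 75*1000*(5.7e-06 - 8.3e-06)*471 = -91.8 MPa

-91.8


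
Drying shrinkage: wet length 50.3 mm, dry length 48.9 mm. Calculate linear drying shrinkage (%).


DS = (50.3 - 48.9) / 50.3 * 100 = 2.78%

2.78


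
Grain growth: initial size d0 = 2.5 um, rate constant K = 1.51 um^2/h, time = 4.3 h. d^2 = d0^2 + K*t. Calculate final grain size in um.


d^2 = 2.5^2 + 1.51*4.3 = 12.743
d = sqrt(12.743) = 3.57 um

3.57


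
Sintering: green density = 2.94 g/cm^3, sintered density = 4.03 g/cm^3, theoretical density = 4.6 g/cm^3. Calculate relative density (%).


Relative = 4.03 / 4.6 * 100 = 87.6%

87.6


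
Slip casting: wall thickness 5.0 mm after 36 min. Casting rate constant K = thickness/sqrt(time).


K = 5.0 / sqrt(36) = 5.0 / 6.0 = 0.833 mm/min^0.5

0.833


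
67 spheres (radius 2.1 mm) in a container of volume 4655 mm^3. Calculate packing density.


V_sphere = 4/3*pi*2.1^3 = 38.7924 mm^3
Total V = 67*38.7924 = 2599.0908 mm^3
PD = 2599.0908 / 4655 = 0.558

0.558


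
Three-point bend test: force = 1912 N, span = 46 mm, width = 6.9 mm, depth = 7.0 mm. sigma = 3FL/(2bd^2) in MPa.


sigma = 3*1912*46/(2*6.9*7.0^2) = 390.2 MPa

390.2


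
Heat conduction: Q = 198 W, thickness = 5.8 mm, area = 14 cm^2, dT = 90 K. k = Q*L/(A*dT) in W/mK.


k = 198*5.8/1000/(14/10000*90) = 9.11 W/mK

9.11


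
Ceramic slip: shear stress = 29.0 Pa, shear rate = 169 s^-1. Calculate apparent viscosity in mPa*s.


eta = tau/gamma * 1000 = 29.0/169 * 1000 = 171.6 mPa*s

171.6


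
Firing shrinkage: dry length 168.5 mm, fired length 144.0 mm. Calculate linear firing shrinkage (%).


FS = (168.5 - 144.0) / 168.5 * 100 = 14.54%

14.54


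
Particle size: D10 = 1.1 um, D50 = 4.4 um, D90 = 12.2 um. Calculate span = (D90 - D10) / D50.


Span = (12.2 - 1.1) / 4.4 = 11.1 / 4.4 = 2.523

2.523


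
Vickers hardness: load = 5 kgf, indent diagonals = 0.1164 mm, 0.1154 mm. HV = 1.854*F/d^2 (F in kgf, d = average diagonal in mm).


d_avg = (0.1164+0.1154)/2 = 0.1159 mm
HV = 1.854*5/0.1159^2 = 690

690


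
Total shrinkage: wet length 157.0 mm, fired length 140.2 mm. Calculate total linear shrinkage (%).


TS = (157.0 - 140.2) / 157.0 * 100 = 10.7%

10.7


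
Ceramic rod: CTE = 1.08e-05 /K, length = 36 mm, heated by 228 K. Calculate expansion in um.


dL = 1.08e-05 * 36 * 228 * 1000 = 88.646 um

88.646


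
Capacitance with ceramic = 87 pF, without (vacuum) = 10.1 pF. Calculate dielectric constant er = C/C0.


er = 87 / 10.1 = 8.61

8.61


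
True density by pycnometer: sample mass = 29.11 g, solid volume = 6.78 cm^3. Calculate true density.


TD = 29.11 / 6.78 = 4.294 g/cm^3

4.294


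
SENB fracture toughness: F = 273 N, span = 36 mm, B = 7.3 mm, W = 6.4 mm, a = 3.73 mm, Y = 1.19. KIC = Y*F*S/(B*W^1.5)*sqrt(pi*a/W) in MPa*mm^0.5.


KIC = 1.19*273*36/(7.3*6.4^1.5)*sqrt(pi*3.73/6.4) = 133.89

133.89


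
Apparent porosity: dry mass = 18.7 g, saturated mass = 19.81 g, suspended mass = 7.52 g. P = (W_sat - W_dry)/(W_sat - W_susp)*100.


P = (19.81 - 18.7) / (19.81 - 7.52) * 100 = 1.11 / 12.29 * 100 = 9.0%

9.0


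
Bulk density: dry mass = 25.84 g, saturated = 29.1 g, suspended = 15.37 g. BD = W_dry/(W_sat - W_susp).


BD = 25.84 / (29.1 - 15.37) = 25.84 / 13.73 = 1.882 g/cm^3

1.882


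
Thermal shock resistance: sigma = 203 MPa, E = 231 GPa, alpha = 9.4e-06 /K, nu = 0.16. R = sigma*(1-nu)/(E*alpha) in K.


R = 203*(1-0.16)/(231*1000*9.4e-06) = 79 K

79


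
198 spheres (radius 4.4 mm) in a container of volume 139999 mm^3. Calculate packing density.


V_sphere = 4/3*pi*4.4^3 = 356.8179 mm^3
Total V = 198*356.8179 = 70649.9442 mm^3
PD = 70649.9442 / 139999 = 0.505

0.505


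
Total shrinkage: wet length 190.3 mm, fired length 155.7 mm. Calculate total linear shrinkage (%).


TS = (190.3 - 155.7) / 190.3 * 100 = 18.18%

18.18


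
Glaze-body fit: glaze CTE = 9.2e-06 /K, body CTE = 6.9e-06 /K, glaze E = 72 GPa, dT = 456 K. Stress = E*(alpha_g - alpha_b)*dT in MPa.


Stress = 72*1000*(9.2e-06 - 6.9e-06)*456 = 75.5 MPa

75.5


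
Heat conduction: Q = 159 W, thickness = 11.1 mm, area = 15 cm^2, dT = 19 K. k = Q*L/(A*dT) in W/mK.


k = 159*11.1/1000/(15/10000*19) = 61.93 W/mK

61.93


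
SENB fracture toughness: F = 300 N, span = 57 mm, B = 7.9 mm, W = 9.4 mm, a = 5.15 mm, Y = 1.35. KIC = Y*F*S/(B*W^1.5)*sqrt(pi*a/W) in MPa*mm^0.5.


KIC = 1.35*300*57/(7.9*9.4^1.5)*sqrt(pi*5.15/9.4) = 133.02

133.02


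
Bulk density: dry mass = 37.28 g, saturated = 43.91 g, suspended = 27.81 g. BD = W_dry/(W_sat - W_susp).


BD = 37.28 / (43.91 - 27.81) = 37.28 / 16.1 = 2.316 g/cm^3

2.316


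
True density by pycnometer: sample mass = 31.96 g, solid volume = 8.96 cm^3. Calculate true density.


TD = 31.96 / 8.96 = 3.567 g/cm^3

3.567


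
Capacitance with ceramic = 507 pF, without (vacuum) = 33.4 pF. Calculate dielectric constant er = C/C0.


er = 507 / 33.4 = 15.18

15.18


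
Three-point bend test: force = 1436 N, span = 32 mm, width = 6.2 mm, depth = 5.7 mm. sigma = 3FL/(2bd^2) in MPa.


sigma = 3*1436*32/(2*6.2*5.7^2) = 342.2 MPa

342.2


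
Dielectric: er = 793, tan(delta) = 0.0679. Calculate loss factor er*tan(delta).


Loss = 793 * 0.0679 = 53.845

53.845


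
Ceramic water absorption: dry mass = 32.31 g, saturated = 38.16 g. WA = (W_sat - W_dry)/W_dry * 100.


WA = (38.16 - 32.31) / 32.31 * 100 = 18.11%

18.11


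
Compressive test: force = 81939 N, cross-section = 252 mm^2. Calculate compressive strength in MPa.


CS = 81939 / 252 = 325.2 MPa

325.2


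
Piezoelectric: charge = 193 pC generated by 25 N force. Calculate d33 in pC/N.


d33 = 193 / 25 = 7.7 pC/N

7.7


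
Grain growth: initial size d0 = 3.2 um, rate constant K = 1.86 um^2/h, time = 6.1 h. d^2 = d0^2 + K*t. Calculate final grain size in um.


d^2 = 3.2^2 + 1.86*6.1 = 21.586
d = sqrt(21.586) = 4.65 um

4.65


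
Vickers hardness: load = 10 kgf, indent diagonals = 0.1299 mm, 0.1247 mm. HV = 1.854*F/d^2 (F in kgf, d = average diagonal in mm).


d_avg = (0.1299+0.1247)/2 = 0.1273 mm
HV = 1.854*10/0.1273^2 = 1144

1144


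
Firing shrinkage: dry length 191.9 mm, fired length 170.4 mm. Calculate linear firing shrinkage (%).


FS = (191.9 - 170.4) / 191.9 * 100 = 11.2%

11.2


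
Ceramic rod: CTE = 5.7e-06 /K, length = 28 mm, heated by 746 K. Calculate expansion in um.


dL = 5.7e-06 * 28 * 746 * 1000 = 119.062 um

119.062


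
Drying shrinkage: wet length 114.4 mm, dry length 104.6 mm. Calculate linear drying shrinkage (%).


DS = (114.4 - 104.6) / 114.4 * 100 = 8.57%

8.57


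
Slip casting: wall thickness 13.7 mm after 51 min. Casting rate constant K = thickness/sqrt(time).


K = 13.7 / sqrt(51) = 13.7 / 7.1414 = 1.918 mm/min^0.5

1.918


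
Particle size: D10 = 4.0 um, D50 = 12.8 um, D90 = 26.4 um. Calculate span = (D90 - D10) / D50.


Span = (26.4 - 4.0) / 12.8 = 22.4 / 12.8 = 1.75

1.75


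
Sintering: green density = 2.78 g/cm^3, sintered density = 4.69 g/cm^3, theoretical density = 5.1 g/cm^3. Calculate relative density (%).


Relative = 4.69 / 5.1 * 100 = 92.0%

92.0


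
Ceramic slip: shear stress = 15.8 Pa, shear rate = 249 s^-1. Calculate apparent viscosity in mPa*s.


eta = tau/gamma * 1000 = 15.8/249 * 1000 = 63.5 mPa*s

63.5


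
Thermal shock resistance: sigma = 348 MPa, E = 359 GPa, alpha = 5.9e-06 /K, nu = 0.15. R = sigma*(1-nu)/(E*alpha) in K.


R = 348*(1-0.15)/(359*1000*5.9e-06) = 140 K

140


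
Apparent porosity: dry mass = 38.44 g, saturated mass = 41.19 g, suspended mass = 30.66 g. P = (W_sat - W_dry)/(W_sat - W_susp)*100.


P = (41.19 - 38.44) / (41.19 - 30.66) * 100 = 2.75 / 10.53 * 100 = 26.1%

26.1


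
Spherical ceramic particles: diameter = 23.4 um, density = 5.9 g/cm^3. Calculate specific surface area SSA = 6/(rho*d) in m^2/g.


SSA = 6 / (5.9 * 23.4) = 0.043 m^2/g

0.043


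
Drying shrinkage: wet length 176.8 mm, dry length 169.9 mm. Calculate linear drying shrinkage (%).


DS = (176.8 - 169.9) / 176.8 * 100 = 3.9%

3.9


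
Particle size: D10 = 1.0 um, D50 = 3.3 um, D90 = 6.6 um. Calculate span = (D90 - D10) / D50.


Span = (6.6 - 1.0) / 3.3 = 5.6 / 3.3 = 1.697

1.697


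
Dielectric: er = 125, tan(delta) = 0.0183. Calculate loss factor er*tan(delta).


Loss = 125 * 0.0183 = 2.288

2.288


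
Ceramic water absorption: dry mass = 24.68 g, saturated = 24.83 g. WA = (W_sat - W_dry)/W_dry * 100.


WA = (24.83 - 24.68) / 24.68 * 100 = 0.61%

0.61


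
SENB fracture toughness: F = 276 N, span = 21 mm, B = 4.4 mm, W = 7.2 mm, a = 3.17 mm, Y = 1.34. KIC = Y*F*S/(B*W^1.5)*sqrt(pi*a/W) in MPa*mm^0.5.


KIC = 1.34*276*21/(4.4*7.2^1.5)*sqrt(pi*3.17/7.2) = 107.45

107.45


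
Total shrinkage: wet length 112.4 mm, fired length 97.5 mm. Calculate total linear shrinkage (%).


TS = (112.4 - 97.5) / 112.4 * 100 = 13.26%

13.26


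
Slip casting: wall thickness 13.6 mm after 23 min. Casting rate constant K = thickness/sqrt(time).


K = 13.6 / sqrt(23) = 13.6 / 4.7958 = 2.836 mm/min^0.5

2.836


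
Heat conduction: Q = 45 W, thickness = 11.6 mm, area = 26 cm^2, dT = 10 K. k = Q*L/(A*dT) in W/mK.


k = 45*11.6/1000/(26/10000*10) = 20.08 W/mK

20.08


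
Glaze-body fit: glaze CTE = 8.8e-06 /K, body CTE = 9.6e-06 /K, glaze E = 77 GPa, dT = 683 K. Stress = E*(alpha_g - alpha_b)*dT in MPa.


Stress = 77*1000*(8.8e-06 - 9.6e-06)*683 = -42.1 MPa

-42.1


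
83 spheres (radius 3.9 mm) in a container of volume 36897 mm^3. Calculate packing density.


V_sphere = 4/3*pi*3.9^3 = 248.4748 mm^3
Total V = 83*248.4748 = 20623.4084 mm^3
PD = 20623.4084 / 36897 = 0.559

0.559


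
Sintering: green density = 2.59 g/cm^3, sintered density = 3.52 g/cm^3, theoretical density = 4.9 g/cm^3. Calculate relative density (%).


Relative = 3.52 / 4.9 * 100 = 71.8%

71.8


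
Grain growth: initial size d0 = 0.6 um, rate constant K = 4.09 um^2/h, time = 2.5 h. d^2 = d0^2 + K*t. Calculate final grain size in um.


d^2 = 0.6^2 + 4.09*2.5 = 10.585
d = sqrt(10.585) = 3.25 um

3.25


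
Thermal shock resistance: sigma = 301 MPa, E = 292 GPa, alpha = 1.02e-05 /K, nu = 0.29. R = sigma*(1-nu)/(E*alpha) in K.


R = 301*(1-0.29)/(292*1000*1.02e-05) = 72 K

72


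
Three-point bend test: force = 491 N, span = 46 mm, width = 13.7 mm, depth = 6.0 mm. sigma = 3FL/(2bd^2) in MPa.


sigma = 3*491*46/(2*13.7*6.0^2) = 68.7 MPa

68.7


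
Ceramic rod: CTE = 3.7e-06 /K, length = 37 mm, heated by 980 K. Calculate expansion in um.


dL = 3.7e-06 * 37 * 980 * 1000 = 134.162 um

134.162


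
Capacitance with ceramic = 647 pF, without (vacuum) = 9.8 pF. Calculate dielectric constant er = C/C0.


er = 647 / 9.8 = 66.02

66.02


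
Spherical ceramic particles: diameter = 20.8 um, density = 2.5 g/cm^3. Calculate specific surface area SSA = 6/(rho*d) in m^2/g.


SSA = 6 / (2.5 * 20.8) = 0.115 m^2/g

0.115


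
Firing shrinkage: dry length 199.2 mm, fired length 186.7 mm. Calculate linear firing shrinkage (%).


FS = (199.2 - 186.7) / 199.2 * 100 = 6.28%

6.28


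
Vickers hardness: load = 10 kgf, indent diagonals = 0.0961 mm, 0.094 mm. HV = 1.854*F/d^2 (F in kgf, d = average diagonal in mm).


d_avg = (0.0961+0.094)/2 = 0.09505 mm
HV = 1.854*10/0.09505^2 = 2052

2052


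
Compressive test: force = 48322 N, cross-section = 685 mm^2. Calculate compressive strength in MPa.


CS = 48322 / 685 = 70.5 MPa

70.5


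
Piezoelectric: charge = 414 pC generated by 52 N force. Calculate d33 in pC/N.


d33 = 414 / 52 = 8.0 pC/N

8.0


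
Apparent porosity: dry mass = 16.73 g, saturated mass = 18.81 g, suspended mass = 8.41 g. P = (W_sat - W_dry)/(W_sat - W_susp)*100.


P = (18.81 - 16.73) / (18.81 - 8.41) * 100 = 2.08 / 10.4 * 100 = 20.0%

20.0


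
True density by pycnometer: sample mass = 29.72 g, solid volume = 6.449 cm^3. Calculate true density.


TD = 29.72 / 6.449 = 4.608 g/cm^3

4.608


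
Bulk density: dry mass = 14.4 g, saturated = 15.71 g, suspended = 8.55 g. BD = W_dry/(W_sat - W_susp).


BD = 14.4 / (15.71 - 8.55) = 14.4 / 7.16 = 2.011 g/cm^3

2.011


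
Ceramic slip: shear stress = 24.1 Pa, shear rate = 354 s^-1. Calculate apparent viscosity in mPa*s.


eta = tau/gamma * 1000 = 24.1/354 * 1000 = 68.1 mPa*s

68.1


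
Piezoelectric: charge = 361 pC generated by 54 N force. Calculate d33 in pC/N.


d33 = 361 / 54 = 6.7 pC/N

6.7


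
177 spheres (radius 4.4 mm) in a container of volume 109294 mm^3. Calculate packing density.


V_sphere = 4/3*pi*4.4^3 = 356.8179 mm^3
Total V = 177*356.8179 = 63156.7683 mm^3
PD = 63156.7683 / 109294 = 0.578

0.578


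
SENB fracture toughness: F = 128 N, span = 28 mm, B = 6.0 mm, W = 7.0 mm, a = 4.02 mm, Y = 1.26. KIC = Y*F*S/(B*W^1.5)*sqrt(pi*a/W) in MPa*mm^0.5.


KIC = 1.26*128*28/(6.0*7.0^1.5)*sqrt(pi*4.02/7.0) = 54.59

54.59


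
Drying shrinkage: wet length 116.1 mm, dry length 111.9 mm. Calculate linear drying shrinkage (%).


DS = (116.1 - 111.9) / 116.1 * 100 = 3.62%

3.62


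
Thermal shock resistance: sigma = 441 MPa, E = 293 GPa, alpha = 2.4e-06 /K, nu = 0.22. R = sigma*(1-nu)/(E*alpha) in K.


R = 441*(1-0.22)/(293*1000*2.4e-06) = 489 K

489


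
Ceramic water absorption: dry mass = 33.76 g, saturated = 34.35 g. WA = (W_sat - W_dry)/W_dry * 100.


WA = (34.35 - 33.76) / 33.76 * 100 = 1.75%

1.75


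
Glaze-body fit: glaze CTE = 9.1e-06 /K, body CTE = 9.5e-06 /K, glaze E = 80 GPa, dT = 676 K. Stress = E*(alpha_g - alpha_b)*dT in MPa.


Stress = 80*1000*(9.1e-06 - 9.5e-06)*676 = -21.6 MPa

-21.6


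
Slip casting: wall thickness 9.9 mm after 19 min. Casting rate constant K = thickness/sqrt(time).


K = 9.9 / sqrt(19) = 9.9 / 4.3589 = 2.271 mm/min^0.5

2.271


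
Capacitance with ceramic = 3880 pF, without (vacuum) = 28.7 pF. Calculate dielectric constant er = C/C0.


er = 3880 / 28.7 = 135.19

135.19


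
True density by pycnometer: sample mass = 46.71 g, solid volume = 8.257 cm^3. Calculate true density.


TD = 46.71 / 8.257 = 5.657 g/cm^3

5.657


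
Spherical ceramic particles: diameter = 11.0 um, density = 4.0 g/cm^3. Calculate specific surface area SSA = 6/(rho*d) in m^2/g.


SSA = 6 / (4.0 * 11.0) = 0.136 m^2/g

0.136


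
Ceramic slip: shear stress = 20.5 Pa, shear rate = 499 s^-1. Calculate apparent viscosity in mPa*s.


eta = tau/gamma * 1000 = 20.5/499 * 1000 = 41.1 mPa*s

41.1


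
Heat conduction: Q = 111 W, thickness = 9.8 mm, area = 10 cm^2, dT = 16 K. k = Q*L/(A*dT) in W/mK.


k = 111*9.8/1000/(10/10000*16) = 67.99 W/mK

67.99


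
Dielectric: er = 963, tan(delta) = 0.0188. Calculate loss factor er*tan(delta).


Loss = 963 * 0.0188 = 18.104

18.104


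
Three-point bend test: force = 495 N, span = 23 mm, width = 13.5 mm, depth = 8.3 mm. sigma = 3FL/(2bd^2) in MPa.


sigma = 3*495*23/(2*13.5*8.3^2) = 18.4 MPa

18.4


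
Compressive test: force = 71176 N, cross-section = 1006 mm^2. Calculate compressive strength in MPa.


CS = 71176 / 1006 = 70.8 MPa

70.8


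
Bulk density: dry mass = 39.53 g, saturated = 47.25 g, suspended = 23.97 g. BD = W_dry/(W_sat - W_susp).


BD = 39.53 / (47.25 - 23.97) = 39.53 / 23.28 = 1.698 g/cm^3

1.698


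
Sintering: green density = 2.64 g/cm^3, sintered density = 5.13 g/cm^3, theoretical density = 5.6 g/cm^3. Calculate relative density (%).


Relative = 5.13 / 5.6 * 100 = 91.6%

91.6


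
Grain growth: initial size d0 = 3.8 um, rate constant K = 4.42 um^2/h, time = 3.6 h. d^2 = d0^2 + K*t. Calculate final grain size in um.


d^2 = 3.8^2 + 4.42*3.6 = 30.352
d = sqrt(30.352) = 5.51 um

5.51


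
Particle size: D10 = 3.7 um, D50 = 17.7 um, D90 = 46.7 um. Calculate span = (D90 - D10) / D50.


Span = (46.7 - 3.7) / 17.7 = 43.0 / 17.7 = 2.429

2.429


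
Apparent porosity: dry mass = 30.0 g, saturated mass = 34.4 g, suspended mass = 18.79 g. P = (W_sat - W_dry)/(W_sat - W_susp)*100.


P = (34.4 - 30.0) / (34.4 - 18.79) * 100 = 4.4 / 15.61 * 100 = 28.2%

28.2


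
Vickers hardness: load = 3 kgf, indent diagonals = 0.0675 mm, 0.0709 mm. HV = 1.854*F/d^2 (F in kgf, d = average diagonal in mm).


d_avg = (0.0675+0.0709)/2 = 0.0692 mm
HV = 1.854*3/0.0692^2 = 1161

1161


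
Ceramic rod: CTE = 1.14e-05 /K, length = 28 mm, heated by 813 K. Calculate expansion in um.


dL = 1.14e-05 * 28 * 813 * 1000 = 259.51 um

259.51


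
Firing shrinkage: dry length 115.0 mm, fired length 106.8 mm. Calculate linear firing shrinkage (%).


FS = (115.0 - 106.8) / 115.0 * 100 = 7.13%

7.13


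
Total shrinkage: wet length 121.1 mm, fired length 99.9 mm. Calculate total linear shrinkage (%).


TS = (121.1 - 99.9) / 121.1 * 100 = 17.51%

17.51


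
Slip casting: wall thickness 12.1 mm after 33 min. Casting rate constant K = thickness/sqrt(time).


K = 12.1 / sqrt(33) = 12.1 / 5.7446 = 2.106 mm/min^0.5

2.106


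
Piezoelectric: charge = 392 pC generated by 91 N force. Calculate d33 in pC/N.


d33 = 392 / 91 = 4.3 pC/N

4.3


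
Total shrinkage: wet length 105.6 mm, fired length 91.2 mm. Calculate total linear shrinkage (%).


TS = (105.6 - 91.2) / 105.6 * 100 = 13.64%

13.64


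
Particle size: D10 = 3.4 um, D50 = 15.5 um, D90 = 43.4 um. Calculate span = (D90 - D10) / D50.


Span = (43.4 - 3.4) / 15.5 = 40.0 / 15.5 = 2.581

2.581


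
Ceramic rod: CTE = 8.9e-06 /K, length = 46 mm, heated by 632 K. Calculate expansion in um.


dL = 8.9e-06 * 46 * 632 * 1000 = 258.741 um

258.741


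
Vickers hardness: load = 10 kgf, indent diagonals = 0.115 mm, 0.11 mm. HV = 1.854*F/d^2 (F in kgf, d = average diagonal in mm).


d_avg = (0.115+0.11)/2 = 0.1125 mm
HV = 1.854*10/0.1125^2 = 1465

1465


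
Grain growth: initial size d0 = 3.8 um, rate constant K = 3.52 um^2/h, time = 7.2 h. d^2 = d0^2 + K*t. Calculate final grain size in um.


d^2 = 3.8^2 + 3.52*7.2 = 39.784
d = sqrt(39.784) = 6.31 um

6.31


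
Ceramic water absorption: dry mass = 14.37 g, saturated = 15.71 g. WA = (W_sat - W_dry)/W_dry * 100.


WA = (15.71 - 14.37) / 14.37 * 100 = 9.32%

9.32


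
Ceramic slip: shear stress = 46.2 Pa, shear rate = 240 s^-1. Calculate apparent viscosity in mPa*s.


eta = tau/gamma * 1000 = 46.2/240 * 1000 = 192.5 mPa*s

192.5


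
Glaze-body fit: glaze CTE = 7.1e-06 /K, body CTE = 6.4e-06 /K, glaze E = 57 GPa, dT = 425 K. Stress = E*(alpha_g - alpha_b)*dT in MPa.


Stress = 57*1000*(7.1e-06 - 6.4e-06)*425 = 17.0 MPa

17.0


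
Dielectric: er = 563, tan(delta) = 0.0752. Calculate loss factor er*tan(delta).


Loss = 563 * 0.0752 = 42.338

42.338


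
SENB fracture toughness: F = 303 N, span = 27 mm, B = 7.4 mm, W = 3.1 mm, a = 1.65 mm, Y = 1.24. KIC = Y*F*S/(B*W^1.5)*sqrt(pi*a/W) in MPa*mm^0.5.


KIC = 1.24*303*27/(7.4*3.1^1.5)*sqrt(pi*1.65/3.1) = 324.78

324.78


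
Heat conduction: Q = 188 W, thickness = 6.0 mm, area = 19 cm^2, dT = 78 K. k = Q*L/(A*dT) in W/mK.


k = 188*6.0/1000/(19/10000*78) = 7.61 W/mK

7.61


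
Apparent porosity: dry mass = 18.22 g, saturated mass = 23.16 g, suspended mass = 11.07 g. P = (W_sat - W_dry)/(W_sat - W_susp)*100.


P = (23.16 - 18.22) / (23.16 - 11.07) * 100 = 4.94 / 12.09 * 100 = 40.9%

40.9


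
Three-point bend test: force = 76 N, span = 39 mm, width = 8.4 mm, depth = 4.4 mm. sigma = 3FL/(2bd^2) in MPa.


sigma = 3*76*39/(2*8.4*4.4^2) = 27.3 MPa

27.3


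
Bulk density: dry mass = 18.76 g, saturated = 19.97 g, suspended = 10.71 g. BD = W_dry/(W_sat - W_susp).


BD = 18.76 / (19.97 - 10.71) = 18.76 / 9.26 = 2.026 g/cm^3

2.026


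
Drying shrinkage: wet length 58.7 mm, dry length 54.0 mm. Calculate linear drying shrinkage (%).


DS = (58.7 - 54.0) / 58.7 * 100 = 8.01%

8.01


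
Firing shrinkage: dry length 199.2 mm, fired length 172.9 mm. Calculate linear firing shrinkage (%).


FS = (199.2 - 172.9) / 199.2 * 100 = 13.2%

13.2


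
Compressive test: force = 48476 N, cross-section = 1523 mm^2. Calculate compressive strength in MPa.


CS = 48476 / 1523 = 31.8 MPa

31.8


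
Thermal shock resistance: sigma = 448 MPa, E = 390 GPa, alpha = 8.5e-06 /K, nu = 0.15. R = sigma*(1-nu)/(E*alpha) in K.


R = 448*(1-0.15)/(390*1000*8.5e-06) = 115 K

115


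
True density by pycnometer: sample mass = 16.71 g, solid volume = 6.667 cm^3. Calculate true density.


TD = 16.71 / 6.667 = 2.506 g/cm^3

2.506


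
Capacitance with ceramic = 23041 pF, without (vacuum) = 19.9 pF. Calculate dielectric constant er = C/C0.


er = 23041 / 19.9 = 1157.84

1157.84


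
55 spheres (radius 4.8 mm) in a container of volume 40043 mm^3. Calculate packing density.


V_sphere = 4/3*pi*4.8^3 = 463.2467 mm^3
Total V = 55*463.2467 = 25478.5685 mm^3
PD = 25478.5685 / 40043 = 0.636

0.636


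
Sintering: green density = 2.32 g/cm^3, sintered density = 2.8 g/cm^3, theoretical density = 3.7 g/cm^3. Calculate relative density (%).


Relative = 2.8 / 3.7 * 100 = 75.7%

75.7


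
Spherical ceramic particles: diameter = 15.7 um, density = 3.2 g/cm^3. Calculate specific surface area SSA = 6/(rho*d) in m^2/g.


SSA = 6 / (3.2 * 15.7) = 0.119 m^2/g

0.119


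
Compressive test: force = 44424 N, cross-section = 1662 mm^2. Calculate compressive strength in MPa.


CS = 44424 / 1662 = 26.7 MPa

26.7


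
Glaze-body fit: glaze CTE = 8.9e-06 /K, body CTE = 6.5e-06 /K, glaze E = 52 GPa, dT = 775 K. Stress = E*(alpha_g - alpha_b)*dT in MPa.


Stress = 52*1000*(8.9e-06 - 6.5e-06)*775 = 96.7 MPa

96.7


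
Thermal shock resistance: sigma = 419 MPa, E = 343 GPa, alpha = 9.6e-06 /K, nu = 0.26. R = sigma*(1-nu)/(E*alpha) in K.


R = 419*(1-0.26)/(343*1000*9.6e-06) = 94 K

94


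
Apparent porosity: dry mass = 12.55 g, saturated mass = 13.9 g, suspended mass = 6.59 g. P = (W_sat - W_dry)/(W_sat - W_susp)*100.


P = (13.9 - 12.55) / (13.9 - 6.59) * 100 = 1.35 / 7.31 * 100 = 18.5%

18.5


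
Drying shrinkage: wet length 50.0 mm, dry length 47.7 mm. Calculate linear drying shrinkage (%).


DS = (50.0 - 47.7) / 50.0 * 100 = 4.6%

4.6


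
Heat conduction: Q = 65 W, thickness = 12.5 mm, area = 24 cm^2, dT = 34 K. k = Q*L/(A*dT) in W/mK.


k = 65*12.5/1000/(24/10000*34) = 9.96 W/mK

9.96


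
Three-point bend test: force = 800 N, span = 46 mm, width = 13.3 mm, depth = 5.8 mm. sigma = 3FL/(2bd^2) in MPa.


sigma = 3*800*46/(2*13.3*5.8^2) = 123.4 MPa

123.4


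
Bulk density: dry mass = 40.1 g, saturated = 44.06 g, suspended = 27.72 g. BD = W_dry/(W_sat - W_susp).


BD = 40.1 / (44.06 - 27.72) = 40.1 / 16.34 = 2.454 g/cm^3

2.454


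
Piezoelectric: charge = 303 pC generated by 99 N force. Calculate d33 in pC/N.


d33 = 303 / 99 = 3.1 pC/N

3.1


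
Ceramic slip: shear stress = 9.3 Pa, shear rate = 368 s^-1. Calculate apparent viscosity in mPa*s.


eta = tau/gamma * 1000 = 9.3/368 * 1000 = 25.3 mPa*s

25.3


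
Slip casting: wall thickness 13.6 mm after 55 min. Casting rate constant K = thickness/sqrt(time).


K = 13.6 / sqrt(55) = 13.6 / 7.4162 = 1.834 mm/min^0.5

1.834


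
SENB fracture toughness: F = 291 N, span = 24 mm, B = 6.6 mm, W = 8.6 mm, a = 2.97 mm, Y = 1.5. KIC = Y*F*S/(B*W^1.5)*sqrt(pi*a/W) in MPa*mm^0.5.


KIC = 1.5*291*24/(6.6*8.6^1.5)*sqrt(pi*2.97/8.6) = 65.56

65.56


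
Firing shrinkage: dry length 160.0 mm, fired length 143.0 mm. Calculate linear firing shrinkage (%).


FS = (160.0 - 143.0) / 160.0 * 100 = 10.63%

10.63


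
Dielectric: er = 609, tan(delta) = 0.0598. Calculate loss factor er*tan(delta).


Loss = 609 * 0.0598 = 36.418

36.418


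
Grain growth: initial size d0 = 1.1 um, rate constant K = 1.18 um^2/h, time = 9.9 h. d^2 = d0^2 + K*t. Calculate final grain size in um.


d^2 = 1.1^2 + 1.18*9.9 = 12.892
d = sqrt(12.892) = 3.59 um

3.59


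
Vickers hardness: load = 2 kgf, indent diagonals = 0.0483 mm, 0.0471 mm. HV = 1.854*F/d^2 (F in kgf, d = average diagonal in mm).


d_avg = (0.0483+0.0471)/2 = 0.0477 mm
HV = 1.854*2/0.0477^2 = 1630

1630


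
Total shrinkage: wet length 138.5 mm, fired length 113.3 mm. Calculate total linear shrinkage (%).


TS = (138.5 - 113.3) / 138.5 * 100 = 18.19%

18.19


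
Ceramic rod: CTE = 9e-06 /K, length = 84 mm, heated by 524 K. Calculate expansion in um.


dL = 9e-06 * 84 * 524 * 1000 = 396.144 um

396.144


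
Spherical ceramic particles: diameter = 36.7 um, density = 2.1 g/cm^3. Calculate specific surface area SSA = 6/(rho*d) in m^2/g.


SSA = 6 / (2.1 * 36.7) = 0.078 m^2/g

0.078


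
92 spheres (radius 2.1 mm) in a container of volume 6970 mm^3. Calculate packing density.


V_sphere = 4/3*pi*2.1^3 = 38.7924 mm^3
Total V = 92*38.7924 = 3568.9008 mm^3
PD = 3568.9008 / 6970 = 0.512

0.512


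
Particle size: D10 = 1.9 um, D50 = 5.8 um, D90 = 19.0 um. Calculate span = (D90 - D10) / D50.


Span = (19.0 - 1.9) / 5.8 = 17.1 / 5.8 = 2.948

2.948


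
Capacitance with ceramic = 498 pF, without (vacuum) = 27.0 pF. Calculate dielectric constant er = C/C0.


er = 498 / 27.0 = 18.44

18.44


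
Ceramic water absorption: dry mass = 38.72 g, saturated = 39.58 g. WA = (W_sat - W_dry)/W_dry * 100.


WA = (39.58 - 38.72) / 38.72 * 100 = 2.22%

2.22
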